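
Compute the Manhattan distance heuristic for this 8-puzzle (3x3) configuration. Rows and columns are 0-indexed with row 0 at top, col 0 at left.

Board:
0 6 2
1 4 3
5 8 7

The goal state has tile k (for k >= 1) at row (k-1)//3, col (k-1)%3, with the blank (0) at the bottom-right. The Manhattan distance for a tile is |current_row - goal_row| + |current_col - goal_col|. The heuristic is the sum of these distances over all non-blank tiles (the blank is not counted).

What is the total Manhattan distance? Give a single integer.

Tile 6: at (0,1), goal (1,2), distance |0-1|+|1-2| = 2
Tile 2: at (0,2), goal (0,1), distance |0-0|+|2-1| = 1
Tile 1: at (1,0), goal (0,0), distance |1-0|+|0-0| = 1
Tile 4: at (1,1), goal (1,0), distance |1-1|+|1-0| = 1
Tile 3: at (1,2), goal (0,2), distance |1-0|+|2-2| = 1
Tile 5: at (2,0), goal (1,1), distance |2-1|+|0-1| = 2
Tile 8: at (2,1), goal (2,1), distance |2-2|+|1-1| = 0
Tile 7: at (2,2), goal (2,0), distance |2-2|+|2-0| = 2
Sum: 2 + 1 + 1 + 1 + 1 + 2 + 0 + 2 = 10

Answer: 10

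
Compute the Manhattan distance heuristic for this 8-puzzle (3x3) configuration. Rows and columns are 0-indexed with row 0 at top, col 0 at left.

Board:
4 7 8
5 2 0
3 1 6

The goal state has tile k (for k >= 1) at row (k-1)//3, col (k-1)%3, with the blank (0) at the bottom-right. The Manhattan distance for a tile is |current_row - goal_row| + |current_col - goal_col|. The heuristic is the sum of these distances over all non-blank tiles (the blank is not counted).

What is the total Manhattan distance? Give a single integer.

Tile 4: at (0,0), goal (1,0), distance |0-1|+|0-0| = 1
Tile 7: at (0,1), goal (2,0), distance |0-2|+|1-0| = 3
Tile 8: at (0,2), goal (2,1), distance |0-2|+|2-1| = 3
Tile 5: at (1,0), goal (1,1), distance |1-1|+|0-1| = 1
Tile 2: at (1,1), goal (0,1), distance |1-0|+|1-1| = 1
Tile 3: at (2,0), goal (0,2), distance |2-0|+|0-2| = 4
Tile 1: at (2,1), goal (0,0), distance |2-0|+|1-0| = 3
Tile 6: at (2,2), goal (1,2), distance |2-1|+|2-2| = 1
Sum: 1 + 3 + 3 + 1 + 1 + 4 + 3 + 1 = 17

Answer: 17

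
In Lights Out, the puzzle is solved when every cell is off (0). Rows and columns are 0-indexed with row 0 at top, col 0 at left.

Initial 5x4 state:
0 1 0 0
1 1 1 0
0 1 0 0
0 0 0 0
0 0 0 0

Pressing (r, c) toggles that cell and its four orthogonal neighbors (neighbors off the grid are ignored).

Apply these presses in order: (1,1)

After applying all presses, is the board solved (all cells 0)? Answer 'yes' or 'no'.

After press 1 at (1,1):
0 0 0 0
0 0 0 0
0 0 0 0
0 0 0 0
0 0 0 0

Lights still on: 0

Answer: yes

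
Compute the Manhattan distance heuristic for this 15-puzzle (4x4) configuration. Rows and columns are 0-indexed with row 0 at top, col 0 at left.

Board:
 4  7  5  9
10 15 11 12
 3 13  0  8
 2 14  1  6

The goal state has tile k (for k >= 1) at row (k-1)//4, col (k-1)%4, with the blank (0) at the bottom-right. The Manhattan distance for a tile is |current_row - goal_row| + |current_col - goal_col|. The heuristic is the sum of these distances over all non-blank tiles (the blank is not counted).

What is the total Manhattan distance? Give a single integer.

Tile 4: at (0,0), goal (0,3), distance |0-0|+|0-3| = 3
Tile 7: at (0,1), goal (1,2), distance |0-1|+|1-2| = 2
Tile 5: at (0,2), goal (1,0), distance |0-1|+|2-0| = 3
Tile 9: at (0,3), goal (2,0), distance |0-2|+|3-0| = 5
Tile 10: at (1,0), goal (2,1), distance |1-2|+|0-1| = 2
Tile 15: at (1,1), goal (3,2), distance |1-3|+|1-2| = 3
Tile 11: at (1,2), goal (2,2), distance |1-2|+|2-2| = 1
Tile 12: at (1,3), goal (2,3), distance |1-2|+|3-3| = 1
Tile 3: at (2,0), goal (0,2), distance |2-0|+|0-2| = 4
Tile 13: at (2,1), goal (3,0), distance |2-3|+|1-0| = 2
Tile 8: at (2,3), goal (1,3), distance |2-1|+|3-3| = 1
Tile 2: at (3,0), goal (0,1), distance |3-0|+|0-1| = 4
Tile 14: at (3,1), goal (3,1), distance |3-3|+|1-1| = 0
Tile 1: at (3,2), goal (0,0), distance |3-0|+|2-0| = 5
Tile 6: at (3,3), goal (1,1), distance |3-1|+|3-1| = 4
Sum: 3 + 2 + 3 + 5 + 2 + 3 + 1 + 1 + 4 + 2 + 1 + 4 + 0 + 5 + 4 = 40

Answer: 40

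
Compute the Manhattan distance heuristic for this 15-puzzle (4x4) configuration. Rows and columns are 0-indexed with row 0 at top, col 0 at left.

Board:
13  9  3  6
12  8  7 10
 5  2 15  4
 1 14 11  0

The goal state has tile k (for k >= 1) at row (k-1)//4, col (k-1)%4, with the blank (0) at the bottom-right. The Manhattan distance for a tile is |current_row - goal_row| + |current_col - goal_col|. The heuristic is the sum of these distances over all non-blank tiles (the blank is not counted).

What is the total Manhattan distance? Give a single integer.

Tile 13: at (0,0), goal (3,0), distance |0-3|+|0-0| = 3
Tile 9: at (0,1), goal (2,0), distance |0-2|+|1-0| = 3
Tile 3: at (0,2), goal (0,2), distance |0-0|+|2-2| = 0
Tile 6: at (0,3), goal (1,1), distance |0-1|+|3-1| = 3
Tile 12: at (1,0), goal (2,3), distance |1-2|+|0-3| = 4
Tile 8: at (1,1), goal (1,3), distance |1-1|+|1-3| = 2
Tile 7: at (1,2), goal (1,2), distance |1-1|+|2-2| = 0
Tile 10: at (1,3), goal (2,1), distance |1-2|+|3-1| = 3
Tile 5: at (2,0), goal (1,0), distance |2-1|+|0-0| = 1
Tile 2: at (2,1), goal (0,1), distance |2-0|+|1-1| = 2
Tile 15: at (2,2), goal (3,2), distance |2-3|+|2-2| = 1
Tile 4: at (2,3), goal (0,3), distance |2-0|+|3-3| = 2
Tile 1: at (3,0), goal (0,0), distance |3-0|+|0-0| = 3
Tile 14: at (3,1), goal (3,1), distance |3-3|+|1-1| = 0
Tile 11: at (3,2), goal (2,2), distance |3-2|+|2-2| = 1
Sum: 3 + 3 + 0 + 3 + 4 + 2 + 0 + 3 + 1 + 2 + 1 + 2 + 3 + 0 + 1 = 28

Answer: 28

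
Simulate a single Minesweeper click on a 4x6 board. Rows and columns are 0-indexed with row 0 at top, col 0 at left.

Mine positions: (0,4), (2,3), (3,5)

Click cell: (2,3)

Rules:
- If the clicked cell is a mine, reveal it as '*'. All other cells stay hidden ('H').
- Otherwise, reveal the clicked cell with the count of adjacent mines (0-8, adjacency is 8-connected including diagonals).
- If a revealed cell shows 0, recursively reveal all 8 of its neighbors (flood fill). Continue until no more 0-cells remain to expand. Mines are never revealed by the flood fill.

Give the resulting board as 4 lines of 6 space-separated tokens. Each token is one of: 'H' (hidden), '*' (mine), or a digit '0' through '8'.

H H H H H H
H H H H H H
H H H * H H
H H H H H H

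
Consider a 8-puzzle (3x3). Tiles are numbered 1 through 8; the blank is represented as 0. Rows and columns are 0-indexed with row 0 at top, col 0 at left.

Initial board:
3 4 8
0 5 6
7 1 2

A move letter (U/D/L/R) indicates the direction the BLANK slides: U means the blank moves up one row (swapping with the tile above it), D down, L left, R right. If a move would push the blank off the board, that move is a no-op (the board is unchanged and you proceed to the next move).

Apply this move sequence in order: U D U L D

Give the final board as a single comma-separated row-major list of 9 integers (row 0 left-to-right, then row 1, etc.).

Answer: 3, 4, 8, 0, 5, 6, 7, 1, 2

Derivation:
After move 1 (U):
0 4 8
3 5 6
7 1 2

After move 2 (D):
3 4 8
0 5 6
7 1 2

After move 3 (U):
0 4 8
3 5 6
7 1 2

After move 4 (L):
0 4 8
3 5 6
7 1 2

After move 5 (D):
3 4 8
0 5 6
7 1 2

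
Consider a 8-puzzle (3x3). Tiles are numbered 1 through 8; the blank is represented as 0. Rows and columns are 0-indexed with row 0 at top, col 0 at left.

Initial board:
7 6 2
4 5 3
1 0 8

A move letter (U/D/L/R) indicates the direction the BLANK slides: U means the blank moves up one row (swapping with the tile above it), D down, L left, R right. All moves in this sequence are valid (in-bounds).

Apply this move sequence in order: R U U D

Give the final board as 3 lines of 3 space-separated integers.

Answer: 7 6 2
4 5 0
1 8 3

Derivation:
After move 1 (R):
7 6 2
4 5 3
1 8 0

After move 2 (U):
7 6 2
4 5 0
1 8 3

After move 3 (U):
7 6 0
4 5 2
1 8 3

After move 4 (D):
7 6 2
4 5 0
1 8 3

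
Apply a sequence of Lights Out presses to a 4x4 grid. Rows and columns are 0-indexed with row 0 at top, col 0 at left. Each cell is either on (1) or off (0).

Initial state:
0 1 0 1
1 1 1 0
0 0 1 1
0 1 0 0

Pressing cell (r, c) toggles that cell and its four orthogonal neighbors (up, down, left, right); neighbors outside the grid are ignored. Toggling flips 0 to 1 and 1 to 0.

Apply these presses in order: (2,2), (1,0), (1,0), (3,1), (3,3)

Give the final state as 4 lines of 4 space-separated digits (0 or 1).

After press 1 at (2,2):
0 1 0 1
1 1 0 0
0 1 0 0
0 1 1 0

After press 2 at (1,0):
1 1 0 1
0 0 0 0
1 1 0 0
0 1 1 0

After press 3 at (1,0):
0 1 0 1
1 1 0 0
0 1 0 0
0 1 1 0

After press 4 at (3,1):
0 1 0 1
1 1 0 0
0 0 0 0
1 0 0 0

After press 5 at (3,3):
0 1 0 1
1 1 0 0
0 0 0 1
1 0 1 1

Answer: 0 1 0 1
1 1 0 0
0 0 0 1
1 0 1 1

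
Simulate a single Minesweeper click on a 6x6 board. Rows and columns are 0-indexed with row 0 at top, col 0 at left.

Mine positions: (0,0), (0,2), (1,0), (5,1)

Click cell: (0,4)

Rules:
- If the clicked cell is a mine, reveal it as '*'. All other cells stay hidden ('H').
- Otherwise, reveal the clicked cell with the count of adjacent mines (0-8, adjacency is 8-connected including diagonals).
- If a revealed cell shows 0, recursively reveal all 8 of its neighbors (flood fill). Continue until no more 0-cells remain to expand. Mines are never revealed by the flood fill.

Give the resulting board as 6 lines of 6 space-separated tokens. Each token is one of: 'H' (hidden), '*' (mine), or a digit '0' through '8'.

H H H 1 0 0
H 3 1 1 0 0
1 1 0 0 0 0
0 0 0 0 0 0
1 1 1 0 0 0
H H 1 0 0 0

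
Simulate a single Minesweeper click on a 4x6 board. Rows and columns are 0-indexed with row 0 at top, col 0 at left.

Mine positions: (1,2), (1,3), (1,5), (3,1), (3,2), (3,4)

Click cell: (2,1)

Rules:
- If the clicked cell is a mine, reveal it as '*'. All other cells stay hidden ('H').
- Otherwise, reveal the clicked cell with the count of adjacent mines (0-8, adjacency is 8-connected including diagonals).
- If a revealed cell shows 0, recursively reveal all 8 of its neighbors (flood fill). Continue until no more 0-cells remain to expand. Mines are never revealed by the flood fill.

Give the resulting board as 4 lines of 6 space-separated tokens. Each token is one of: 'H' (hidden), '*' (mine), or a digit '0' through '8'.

H H H H H H
H H H H H H
H 3 H H H H
H H H H H H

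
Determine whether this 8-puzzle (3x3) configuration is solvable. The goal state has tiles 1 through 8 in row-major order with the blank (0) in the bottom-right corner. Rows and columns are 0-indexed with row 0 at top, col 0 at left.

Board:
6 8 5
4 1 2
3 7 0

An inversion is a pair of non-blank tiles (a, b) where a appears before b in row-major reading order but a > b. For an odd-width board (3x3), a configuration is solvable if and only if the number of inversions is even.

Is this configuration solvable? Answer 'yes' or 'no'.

Answer: yes

Derivation:
Inversions (pairs i<j in row-major order where tile[i] > tile[j] > 0): 18
18 is even, so the puzzle is solvable.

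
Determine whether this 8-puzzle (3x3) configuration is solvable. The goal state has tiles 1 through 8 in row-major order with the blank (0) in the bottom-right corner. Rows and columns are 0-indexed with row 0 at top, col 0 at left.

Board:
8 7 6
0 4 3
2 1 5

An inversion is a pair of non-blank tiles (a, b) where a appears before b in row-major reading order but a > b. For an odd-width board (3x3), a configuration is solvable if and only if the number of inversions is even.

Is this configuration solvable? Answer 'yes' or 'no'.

Answer: yes

Derivation:
Inversions (pairs i<j in row-major order where tile[i] > tile[j] > 0): 24
24 is even, so the puzzle is solvable.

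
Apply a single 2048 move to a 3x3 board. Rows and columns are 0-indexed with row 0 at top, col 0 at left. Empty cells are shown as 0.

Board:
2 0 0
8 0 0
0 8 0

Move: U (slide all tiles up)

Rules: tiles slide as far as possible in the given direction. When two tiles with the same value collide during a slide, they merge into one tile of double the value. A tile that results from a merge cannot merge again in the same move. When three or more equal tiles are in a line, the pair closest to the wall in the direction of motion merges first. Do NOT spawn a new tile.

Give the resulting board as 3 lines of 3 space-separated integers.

Answer: 2 8 0
8 0 0
0 0 0

Derivation:
Slide up:
col 0: [2, 8, 0] -> [2, 8, 0]
col 1: [0, 0, 8] -> [8, 0, 0]
col 2: [0, 0, 0] -> [0, 0, 0]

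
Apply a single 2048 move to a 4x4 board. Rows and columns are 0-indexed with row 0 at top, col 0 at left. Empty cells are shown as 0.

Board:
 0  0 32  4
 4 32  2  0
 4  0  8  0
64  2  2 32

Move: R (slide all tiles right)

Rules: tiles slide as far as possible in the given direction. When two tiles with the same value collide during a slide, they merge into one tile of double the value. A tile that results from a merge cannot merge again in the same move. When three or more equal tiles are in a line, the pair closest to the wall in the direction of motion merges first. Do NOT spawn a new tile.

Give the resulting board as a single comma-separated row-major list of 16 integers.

Slide right:
row 0: [0, 0, 32, 4] -> [0, 0, 32, 4]
row 1: [4, 32, 2, 0] -> [0, 4, 32, 2]
row 2: [4, 0, 8, 0] -> [0, 0, 4, 8]
row 3: [64, 2, 2, 32] -> [0, 64, 4, 32]

Answer: 0, 0, 32, 4, 0, 4, 32, 2, 0, 0, 4, 8, 0, 64, 4, 32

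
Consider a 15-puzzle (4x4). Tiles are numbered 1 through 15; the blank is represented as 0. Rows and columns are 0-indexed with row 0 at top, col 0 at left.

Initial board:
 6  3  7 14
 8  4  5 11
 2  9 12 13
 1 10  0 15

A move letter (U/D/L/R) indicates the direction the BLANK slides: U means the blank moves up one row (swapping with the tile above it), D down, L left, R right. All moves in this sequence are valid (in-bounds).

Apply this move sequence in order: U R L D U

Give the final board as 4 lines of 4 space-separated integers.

After move 1 (U):
 6  3  7 14
 8  4  5 11
 2  9  0 13
 1 10 12 15

After move 2 (R):
 6  3  7 14
 8  4  5 11
 2  9 13  0
 1 10 12 15

After move 3 (L):
 6  3  7 14
 8  4  5 11
 2  9  0 13
 1 10 12 15

After move 4 (D):
 6  3  7 14
 8  4  5 11
 2  9 12 13
 1 10  0 15

After move 5 (U):
 6  3  7 14
 8  4  5 11
 2  9  0 13
 1 10 12 15

Answer:  6  3  7 14
 8  4  5 11
 2  9  0 13
 1 10 12 15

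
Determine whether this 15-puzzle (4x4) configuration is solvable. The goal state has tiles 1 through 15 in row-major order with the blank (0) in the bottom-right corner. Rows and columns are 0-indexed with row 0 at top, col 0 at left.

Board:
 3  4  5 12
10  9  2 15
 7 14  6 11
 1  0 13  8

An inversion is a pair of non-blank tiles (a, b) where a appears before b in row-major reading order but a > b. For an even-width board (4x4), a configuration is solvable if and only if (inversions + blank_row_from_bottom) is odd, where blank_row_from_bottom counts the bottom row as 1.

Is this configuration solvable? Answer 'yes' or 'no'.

Inversions: 44
Blank is in row 3 (0-indexed from top), which is row 1 counting from the bottom (bottom = 1).
44 + 1 = 45, which is odd, so the puzzle is solvable.

Answer: yes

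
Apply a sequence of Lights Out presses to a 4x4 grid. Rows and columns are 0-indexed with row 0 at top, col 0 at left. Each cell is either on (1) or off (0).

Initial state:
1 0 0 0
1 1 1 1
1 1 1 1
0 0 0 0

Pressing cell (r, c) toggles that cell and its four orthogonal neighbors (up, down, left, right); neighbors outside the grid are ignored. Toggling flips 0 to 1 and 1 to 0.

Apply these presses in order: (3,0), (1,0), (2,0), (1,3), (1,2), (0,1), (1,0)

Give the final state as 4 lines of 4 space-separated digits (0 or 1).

Answer: 0 1 0 1
0 1 1 1
1 0 0 0
0 1 0 0

Derivation:
After press 1 at (3,0):
1 0 0 0
1 1 1 1
0 1 1 1
1 1 0 0

After press 2 at (1,0):
0 0 0 0
0 0 1 1
1 1 1 1
1 1 0 0

After press 3 at (2,0):
0 0 0 0
1 0 1 1
0 0 1 1
0 1 0 0

After press 4 at (1,3):
0 0 0 1
1 0 0 0
0 0 1 0
0 1 0 0

After press 5 at (1,2):
0 0 1 1
1 1 1 1
0 0 0 0
0 1 0 0

After press 6 at (0,1):
1 1 0 1
1 0 1 1
0 0 0 0
0 1 0 0

After press 7 at (1,0):
0 1 0 1
0 1 1 1
1 0 0 0
0 1 0 0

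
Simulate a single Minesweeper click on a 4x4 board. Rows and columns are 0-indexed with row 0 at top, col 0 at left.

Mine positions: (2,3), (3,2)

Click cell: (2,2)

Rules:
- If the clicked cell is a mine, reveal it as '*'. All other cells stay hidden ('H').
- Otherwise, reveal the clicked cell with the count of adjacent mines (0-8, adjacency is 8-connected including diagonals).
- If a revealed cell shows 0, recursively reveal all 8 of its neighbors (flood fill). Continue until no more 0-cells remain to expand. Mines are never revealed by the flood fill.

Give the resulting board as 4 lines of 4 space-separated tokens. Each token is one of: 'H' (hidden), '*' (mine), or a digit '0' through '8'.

H H H H
H H H H
H H 2 H
H H H H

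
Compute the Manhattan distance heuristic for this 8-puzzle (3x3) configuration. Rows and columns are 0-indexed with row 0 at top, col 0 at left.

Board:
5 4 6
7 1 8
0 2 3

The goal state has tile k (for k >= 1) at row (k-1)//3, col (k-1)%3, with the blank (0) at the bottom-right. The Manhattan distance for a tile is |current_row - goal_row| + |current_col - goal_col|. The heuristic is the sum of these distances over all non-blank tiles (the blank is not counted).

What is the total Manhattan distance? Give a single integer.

Answer: 14

Derivation:
Tile 5: (0,0)->(1,1) = 2
Tile 4: (0,1)->(1,0) = 2
Tile 6: (0,2)->(1,2) = 1
Tile 7: (1,0)->(2,0) = 1
Tile 1: (1,1)->(0,0) = 2
Tile 8: (1,2)->(2,1) = 2
Tile 2: (2,1)->(0,1) = 2
Tile 3: (2,2)->(0,2) = 2
Sum: 2 + 2 + 1 + 1 + 2 + 2 + 2 + 2 = 14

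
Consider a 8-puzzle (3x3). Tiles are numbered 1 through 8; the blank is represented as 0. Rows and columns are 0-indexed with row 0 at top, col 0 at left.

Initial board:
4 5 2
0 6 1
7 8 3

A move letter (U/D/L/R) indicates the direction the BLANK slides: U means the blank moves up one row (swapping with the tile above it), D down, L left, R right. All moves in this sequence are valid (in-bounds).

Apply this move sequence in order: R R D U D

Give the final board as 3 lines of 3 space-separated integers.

Answer: 4 5 2
6 1 3
7 8 0

Derivation:
After move 1 (R):
4 5 2
6 0 1
7 8 3

After move 2 (R):
4 5 2
6 1 0
7 8 3

After move 3 (D):
4 5 2
6 1 3
7 8 0

After move 4 (U):
4 5 2
6 1 0
7 8 3

After move 5 (D):
4 5 2
6 1 3
7 8 0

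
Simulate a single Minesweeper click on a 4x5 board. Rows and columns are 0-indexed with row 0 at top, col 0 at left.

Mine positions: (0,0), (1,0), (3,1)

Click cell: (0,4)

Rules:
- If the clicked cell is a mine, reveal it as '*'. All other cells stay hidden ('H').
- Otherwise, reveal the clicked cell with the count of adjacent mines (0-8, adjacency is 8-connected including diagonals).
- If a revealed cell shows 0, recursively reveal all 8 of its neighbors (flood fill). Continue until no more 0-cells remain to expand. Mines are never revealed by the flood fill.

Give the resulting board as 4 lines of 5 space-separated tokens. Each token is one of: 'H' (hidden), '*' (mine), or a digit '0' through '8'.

H 2 0 0 0
H 2 0 0 0
H 2 1 0 0
H H 1 0 0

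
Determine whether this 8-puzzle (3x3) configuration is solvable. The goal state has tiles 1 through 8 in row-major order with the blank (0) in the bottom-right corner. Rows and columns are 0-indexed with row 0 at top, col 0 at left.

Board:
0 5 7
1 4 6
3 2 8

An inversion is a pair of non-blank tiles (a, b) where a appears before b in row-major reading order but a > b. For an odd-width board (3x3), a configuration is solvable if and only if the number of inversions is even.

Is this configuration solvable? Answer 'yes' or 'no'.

Answer: yes

Derivation:
Inversions (pairs i<j in row-major order where tile[i] > tile[j] > 0): 14
14 is even, so the puzzle is solvable.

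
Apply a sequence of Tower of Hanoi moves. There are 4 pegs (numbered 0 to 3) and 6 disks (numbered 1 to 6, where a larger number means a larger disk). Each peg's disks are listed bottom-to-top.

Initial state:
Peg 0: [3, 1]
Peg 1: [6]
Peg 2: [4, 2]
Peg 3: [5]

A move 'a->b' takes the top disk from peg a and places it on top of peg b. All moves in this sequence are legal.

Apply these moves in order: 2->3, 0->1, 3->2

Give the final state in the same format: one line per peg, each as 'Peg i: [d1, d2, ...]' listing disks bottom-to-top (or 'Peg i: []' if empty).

Answer: Peg 0: [3]
Peg 1: [6, 1]
Peg 2: [4, 2]
Peg 3: [5]

Derivation:
After move 1 (2->3):
Peg 0: [3, 1]
Peg 1: [6]
Peg 2: [4]
Peg 3: [5, 2]

After move 2 (0->1):
Peg 0: [3]
Peg 1: [6, 1]
Peg 2: [4]
Peg 3: [5, 2]

After move 3 (3->2):
Peg 0: [3]
Peg 1: [6, 1]
Peg 2: [4, 2]
Peg 3: [5]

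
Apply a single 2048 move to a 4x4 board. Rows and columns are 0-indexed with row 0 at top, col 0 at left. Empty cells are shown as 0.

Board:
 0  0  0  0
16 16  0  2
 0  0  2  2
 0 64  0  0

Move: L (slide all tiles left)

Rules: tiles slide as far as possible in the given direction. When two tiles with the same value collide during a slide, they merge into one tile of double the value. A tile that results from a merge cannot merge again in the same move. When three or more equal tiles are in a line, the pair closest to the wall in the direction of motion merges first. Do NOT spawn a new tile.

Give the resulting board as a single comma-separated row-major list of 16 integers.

Slide left:
row 0: [0, 0, 0, 0] -> [0, 0, 0, 0]
row 1: [16, 16, 0, 2] -> [32, 2, 0, 0]
row 2: [0, 0, 2, 2] -> [4, 0, 0, 0]
row 3: [0, 64, 0, 0] -> [64, 0, 0, 0]

Answer: 0, 0, 0, 0, 32, 2, 0, 0, 4, 0, 0, 0, 64, 0, 0, 0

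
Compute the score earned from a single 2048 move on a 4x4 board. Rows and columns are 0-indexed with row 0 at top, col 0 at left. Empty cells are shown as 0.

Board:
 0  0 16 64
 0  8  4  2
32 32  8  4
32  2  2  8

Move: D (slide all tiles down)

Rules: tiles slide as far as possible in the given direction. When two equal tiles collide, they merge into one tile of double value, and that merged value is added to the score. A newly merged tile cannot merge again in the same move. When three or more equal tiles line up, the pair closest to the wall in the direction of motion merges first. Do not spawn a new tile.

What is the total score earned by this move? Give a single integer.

Slide down:
col 0: [0, 0, 32, 32] -> [0, 0, 0, 64]  score +64 (running 64)
col 1: [0, 8, 32, 2] -> [0, 8, 32, 2]  score +0 (running 64)
col 2: [16, 4, 8, 2] -> [16, 4, 8, 2]  score +0 (running 64)
col 3: [64, 2, 4, 8] -> [64, 2, 4, 8]  score +0 (running 64)
Board after move:
 0  0 16 64
 0  8  4  2
 0 32  8  4
64  2  2  8

Answer: 64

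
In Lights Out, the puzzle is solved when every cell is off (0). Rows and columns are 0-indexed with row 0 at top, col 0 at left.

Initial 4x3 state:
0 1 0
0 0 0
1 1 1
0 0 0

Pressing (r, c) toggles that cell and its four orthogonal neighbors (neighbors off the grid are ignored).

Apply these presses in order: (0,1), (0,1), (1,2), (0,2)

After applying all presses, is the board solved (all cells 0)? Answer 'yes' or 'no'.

Answer: no

Derivation:
After press 1 at (0,1):
1 0 1
0 1 0
1 1 1
0 0 0

After press 2 at (0,1):
0 1 0
0 0 0
1 1 1
0 0 0

After press 3 at (1,2):
0 1 1
0 1 1
1 1 0
0 0 0

After press 4 at (0,2):
0 0 0
0 1 0
1 1 0
0 0 0

Lights still on: 3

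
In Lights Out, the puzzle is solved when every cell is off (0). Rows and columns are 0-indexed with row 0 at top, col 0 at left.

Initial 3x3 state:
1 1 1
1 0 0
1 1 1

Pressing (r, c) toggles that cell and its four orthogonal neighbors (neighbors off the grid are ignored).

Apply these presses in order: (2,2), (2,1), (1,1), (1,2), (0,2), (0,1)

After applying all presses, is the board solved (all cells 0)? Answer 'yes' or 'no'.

Answer: yes

Derivation:
After press 1 at (2,2):
1 1 1
1 0 1
1 0 0

After press 2 at (2,1):
1 1 1
1 1 1
0 1 1

After press 3 at (1,1):
1 0 1
0 0 0
0 0 1

After press 4 at (1,2):
1 0 0
0 1 1
0 0 0

After press 5 at (0,2):
1 1 1
0 1 0
0 0 0

After press 6 at (0,1):
0 0 0
0 0 0
0 0 0

Lights still on: 0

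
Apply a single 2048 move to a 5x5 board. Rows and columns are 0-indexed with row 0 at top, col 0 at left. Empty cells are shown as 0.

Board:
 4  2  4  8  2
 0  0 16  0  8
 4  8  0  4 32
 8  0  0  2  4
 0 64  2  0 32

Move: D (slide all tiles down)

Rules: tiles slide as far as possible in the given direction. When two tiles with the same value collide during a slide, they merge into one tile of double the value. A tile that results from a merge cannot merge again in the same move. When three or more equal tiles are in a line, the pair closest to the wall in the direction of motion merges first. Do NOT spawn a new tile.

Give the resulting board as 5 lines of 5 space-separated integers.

Answer:  0  0  0  0  2
 0  0  0  0  8
 0  2  4  8 32
 8  8 16  4  4
 8 64  2  2 32

Derivation:
Slide down:
col 0: [4, 0, 4, 8, 0] -> [0, 0, 0, 8, 8]
col 1: [2, 0, 8, 0, 64] -> [0, 0, 2, 8, 64]
col 2: [4, 16, 0, 0, 2] -> [0, 0, 4, 16, 2]
col 3: [8, 0, 4, 2, 0] -> [0, 0, 8, 4, 2]
col 4: [2, 8, 32, 4, 32] -> [2, 8, 32, 4, 32]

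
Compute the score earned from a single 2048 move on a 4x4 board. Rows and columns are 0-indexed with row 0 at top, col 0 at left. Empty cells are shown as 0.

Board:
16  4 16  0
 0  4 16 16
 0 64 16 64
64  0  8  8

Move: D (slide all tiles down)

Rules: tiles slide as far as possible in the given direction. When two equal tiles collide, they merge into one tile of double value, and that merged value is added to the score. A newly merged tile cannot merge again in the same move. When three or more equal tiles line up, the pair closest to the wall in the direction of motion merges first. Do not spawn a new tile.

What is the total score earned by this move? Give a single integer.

Answer: 40

Derivation:
Slide down:
col 0: [16, 0, 0, 64] -> [0, 0, 16, 64]  score +0 (running 0)
col 1: [4, 4, 64, 0] -> [0, 0, 8, 64]  score +8 (running 8)
col 2: [16, 16, 16, 8] -> [0, 16, 32, 8]  score +32 (running 40)
col 3: [0, 16, 64, 8] -> [0, 16, 64, 8]  score +0 (running 40)
Board after move:
 0  0  0  0
 0  0 16 16
16  8 32 64
64 64  8  8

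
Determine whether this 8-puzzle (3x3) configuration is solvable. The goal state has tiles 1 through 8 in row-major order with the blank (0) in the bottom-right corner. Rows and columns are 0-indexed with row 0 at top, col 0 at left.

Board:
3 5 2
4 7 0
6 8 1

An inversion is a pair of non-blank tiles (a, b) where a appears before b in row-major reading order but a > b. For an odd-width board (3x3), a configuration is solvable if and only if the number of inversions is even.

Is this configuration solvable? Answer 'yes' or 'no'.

Inversions (pairs i<j in row-major order where tile[i] > tile[j] > 0): 11
11 is odd, so the puzzle is not solvable.

Answer: no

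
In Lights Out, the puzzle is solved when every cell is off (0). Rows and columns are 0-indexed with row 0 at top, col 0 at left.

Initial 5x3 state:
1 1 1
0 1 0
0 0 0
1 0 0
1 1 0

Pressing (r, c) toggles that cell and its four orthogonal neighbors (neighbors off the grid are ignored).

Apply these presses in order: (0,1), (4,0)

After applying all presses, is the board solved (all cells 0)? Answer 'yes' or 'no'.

After press 1 at (0,1):
0 0 0
0 0 0
0 0 0
1 0 0
1 1 0

After press 2 at (4,0):
0 0 0
0 0 0
0 0 0
0 0 0
0 0 0

Lights still on: 0

Answer: yes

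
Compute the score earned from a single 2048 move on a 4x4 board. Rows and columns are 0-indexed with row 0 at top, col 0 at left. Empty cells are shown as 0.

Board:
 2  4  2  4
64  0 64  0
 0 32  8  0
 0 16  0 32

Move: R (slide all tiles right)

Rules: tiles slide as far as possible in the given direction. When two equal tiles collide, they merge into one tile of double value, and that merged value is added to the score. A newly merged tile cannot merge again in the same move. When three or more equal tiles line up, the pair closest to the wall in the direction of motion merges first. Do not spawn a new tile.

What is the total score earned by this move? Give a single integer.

Answer: 128

Derivation:
Slide right:
row 0: [2, 4, 2, 4] -> [2, 4, 2, 4]  score +0 (running 0)
row 1: [64, 0, 64, 0] -> [0, 0, 0, 128]  score +128 (running 128)
row 2: [0, 32, 8, 0] -> [0, 0, 32, 8]  score +0 (running 128)
row 3: [0, 16, 0, 32] -> [0, 0, 16, 32]  score +0 (running 128)
Board after move:
  2   4   2   4
  0   0   0 128
  0   0  32   8
  0   0  16  32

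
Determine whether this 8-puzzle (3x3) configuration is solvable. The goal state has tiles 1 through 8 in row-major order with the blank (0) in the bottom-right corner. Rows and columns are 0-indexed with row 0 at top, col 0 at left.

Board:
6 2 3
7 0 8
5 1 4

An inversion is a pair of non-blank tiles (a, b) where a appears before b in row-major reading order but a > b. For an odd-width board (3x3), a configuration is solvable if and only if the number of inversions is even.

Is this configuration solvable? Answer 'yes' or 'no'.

Answer: no

Derivation:
Inversions (pairs i<j in row-major order where tile[i] > tile[j] > 0): 15
15 is odd, so the puzzle is not solvable.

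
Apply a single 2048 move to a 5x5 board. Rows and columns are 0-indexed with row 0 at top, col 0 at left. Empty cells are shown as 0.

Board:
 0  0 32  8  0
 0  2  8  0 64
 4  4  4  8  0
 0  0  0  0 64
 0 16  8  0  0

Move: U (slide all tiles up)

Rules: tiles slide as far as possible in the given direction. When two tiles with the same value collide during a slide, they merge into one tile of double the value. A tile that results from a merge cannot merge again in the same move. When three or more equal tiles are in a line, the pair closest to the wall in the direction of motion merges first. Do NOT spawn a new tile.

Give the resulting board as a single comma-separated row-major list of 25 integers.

Answer: 4, 2, 32, 16, 128, 0, 4, 8, 0, 0, 0, 16, 4, 0, 0, 0, 0, 8, 0, 0, 0, 0, 0, 0, 0

Derivation:
Slide up:
col 0: [0, 0, 4, 0, 0] -> [4, 0, 0, 0, 0]
col 1: [0, 2, 4, 0, 16] -> [2, 4, 16, 0, 0]
col 2: [32, 8, 4, 0, 8] -> [32, 8, 4, 8, 0]
col 3: [8, 0, 8, 0, 0] -> [16, 0, 0, 0, 0]
col 4: [0, 64, 0, 64, 0] -> [128, 0, 0, 0, 0]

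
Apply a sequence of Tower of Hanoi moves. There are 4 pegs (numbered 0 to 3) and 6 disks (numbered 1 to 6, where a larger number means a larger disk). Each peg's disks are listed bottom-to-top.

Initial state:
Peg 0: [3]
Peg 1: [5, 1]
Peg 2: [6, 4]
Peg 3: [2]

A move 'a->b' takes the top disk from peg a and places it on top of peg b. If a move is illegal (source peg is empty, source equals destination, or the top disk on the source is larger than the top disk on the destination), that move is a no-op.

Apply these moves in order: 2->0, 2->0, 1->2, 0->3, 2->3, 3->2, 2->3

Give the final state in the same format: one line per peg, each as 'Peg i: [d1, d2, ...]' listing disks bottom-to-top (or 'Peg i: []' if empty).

Answer: Peg 0: [3]
Peg 1: [5]
Peg 2: [6, 4]
Peg 3: [2, 1]

Derivation:
After move 1 (2->0):
Peg 0: [3]
Peg 1: [5, 1]
Peg 2: [6, 4]
Peg 3: [2]

After move 2 (2->0):
Peg 0: [3]
Peg 1: [5, 1]
Peg 2: [6, 4]
Peg 3: [2]

After move 3 (1->2):
Peg 0: [3]
Peg 1: [5]
Peg 2: [6, 4, 1]
Peg 3: [2]

After move 4 (0->3):
Peg 0: [3]
Peg 1: [5]
Peg 2: [6, 4, 1]
Peg 3: [2]

After move 5 (2->3):
Peg 0: [3]
Peg 1: [5]
Peg 2: [6, 4]
Peg 3: [2, 1]

After move 6 (3->2):
Peg 0: [3]
Peg 1: [5]
Peg 2: [6, 4, 1]
Peg 3: [2]

After move 7 (2->3):
Peg 0: [3]
Peg 1: [5]
Peg 2: [6, 4]
Peg 3: [2, 1]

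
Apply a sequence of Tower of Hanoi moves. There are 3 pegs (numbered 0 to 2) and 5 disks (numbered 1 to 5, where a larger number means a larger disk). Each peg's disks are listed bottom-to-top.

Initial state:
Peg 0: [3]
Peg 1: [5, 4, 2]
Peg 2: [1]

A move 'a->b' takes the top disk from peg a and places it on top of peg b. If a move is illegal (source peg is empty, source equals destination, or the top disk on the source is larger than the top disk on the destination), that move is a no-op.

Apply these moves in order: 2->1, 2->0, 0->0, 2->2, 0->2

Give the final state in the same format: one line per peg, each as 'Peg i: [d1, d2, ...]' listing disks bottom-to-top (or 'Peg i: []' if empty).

After move 1 (2->1):
Peg 0: [3]
Peg 1: [5, 4, 2, 1]
Peg 2: []

After move 2 (2->0):
Peg 0: [3]
Peg 1: [5, 4, 2, 1]
Peg 2: []

After move 3 (0->0):
Peg 0: [3]
Peg 1: [5, 4, 2, 1]
Peg 2: []

After move 4 (2->2):
Peg 0: [3]
Peg 1: [5, 4, 2, 1]
Peg 2: []

After move 5 (0->2):
Peg 0: []
Peg 1: [5, 4, 2, 1]
Peg 2: [3]

Answer: Peg 0: []
Peg 1: [5, 4, 2, 1]
Peg 2: [3]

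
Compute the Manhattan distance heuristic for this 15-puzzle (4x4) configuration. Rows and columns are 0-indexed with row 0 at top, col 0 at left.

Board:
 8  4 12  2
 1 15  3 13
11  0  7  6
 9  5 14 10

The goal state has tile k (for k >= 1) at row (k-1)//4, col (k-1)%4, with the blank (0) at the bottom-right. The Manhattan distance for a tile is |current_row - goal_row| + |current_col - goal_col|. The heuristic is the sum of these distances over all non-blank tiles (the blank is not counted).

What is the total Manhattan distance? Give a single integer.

Answer: 35

Derivation:
Tile 8: at (0,0), goal (1,3), distance |0-1|+|0-3| = 4
Tile 4: at (0,1), goal (0,3), distance |0-0|+|1-3| = 2
Tile 12: at (0,2), goal (2,3), distance |0-2|+|2-3| = 3
Tile 2: at (0,3), goal (0,1), distance |0-0|+|3-1| = 2
Tile 1: at (1,0), goal (0,0), distance |1-0|+|0-0| = 1
Tile 15: at (1,1), goal (3,2), distance |1-3|+|1-2| = 3
Tile 3: at (1,2), goal (0,2), distance |1-0|+|2-2| = 1
Tile 13: at (1,3), goal (3,0), distance |1-3|+|3-0| = 5
Tile 11: at (2,0), goal (2,2), distance |2-2|+|0-2| = 2
Tile 7: at (2,2), goal (1,2), distance |2-1|+|2-2| = 1
Tile 6: at (2,3), goal (1,1), distance |2-1|+|3-1| = 3
Tile 9: at (3,0), goal (2,0), distance |3-2|+|0-0| = 1
Tile 5: at (3,1), goal (1,0), distance |3-1|+|1-0| = 3
Tile 14: at (3,2), goal (3,1), distance |3-3|+|2-1| = 1
Tile 10: at (3,3), goal (2,1), distance |3-2|+|3-1| = 3
Sum: 4 + 2 + 3 + 2 + 1 + 3 + 1 + 5 + 2 + 1 + 3 + 1 + 3 + 1 + 3 = 35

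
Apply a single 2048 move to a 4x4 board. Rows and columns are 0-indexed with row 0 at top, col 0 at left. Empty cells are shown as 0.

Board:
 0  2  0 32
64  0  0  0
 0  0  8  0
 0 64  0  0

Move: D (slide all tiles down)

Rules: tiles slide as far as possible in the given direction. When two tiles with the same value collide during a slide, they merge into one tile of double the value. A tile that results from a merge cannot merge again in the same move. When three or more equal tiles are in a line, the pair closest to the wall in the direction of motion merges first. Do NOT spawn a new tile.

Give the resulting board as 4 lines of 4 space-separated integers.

Slide down:
col 0: [0, 64, 0, 0] -> [0, 0, 0, 64]
col 1: [2, 0, 0, 64] -> [0, 0, 2, 64]
col 2: [0, 0, 8, 0] -> [0, 0, 0, 8]
col 3: [32, 0, 0, 0] -> [0, 0, 0, 32]

Answer:  0  0  0  0
 0  0  0  0
 0  2  0  0
64 64  8 32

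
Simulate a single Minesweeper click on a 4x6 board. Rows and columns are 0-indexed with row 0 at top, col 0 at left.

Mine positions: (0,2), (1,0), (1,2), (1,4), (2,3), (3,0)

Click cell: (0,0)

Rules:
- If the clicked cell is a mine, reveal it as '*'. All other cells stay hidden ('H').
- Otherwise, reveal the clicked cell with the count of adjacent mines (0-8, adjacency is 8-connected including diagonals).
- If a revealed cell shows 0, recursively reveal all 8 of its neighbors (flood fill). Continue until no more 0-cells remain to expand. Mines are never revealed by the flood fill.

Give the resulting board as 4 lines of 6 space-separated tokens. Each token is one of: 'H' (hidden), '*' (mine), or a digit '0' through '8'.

1 H H H H H
H H H H H H
H H H H H H
H H H H H H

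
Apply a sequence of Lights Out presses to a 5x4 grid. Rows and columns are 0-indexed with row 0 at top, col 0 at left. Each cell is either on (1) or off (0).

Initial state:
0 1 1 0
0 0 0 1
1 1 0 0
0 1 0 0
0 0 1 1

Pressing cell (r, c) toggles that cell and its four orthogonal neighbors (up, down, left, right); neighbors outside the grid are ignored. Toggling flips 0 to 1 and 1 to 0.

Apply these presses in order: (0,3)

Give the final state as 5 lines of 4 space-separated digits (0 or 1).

After press 1 at (0,3):
0 1 0 1
0 0 0 0
1 1 0 0
0 1 0 0
0 0 1 1

Answer: 0 1 0 1
0 0 0 0
1 1 0 0
0 1 0 0
0 0 1 1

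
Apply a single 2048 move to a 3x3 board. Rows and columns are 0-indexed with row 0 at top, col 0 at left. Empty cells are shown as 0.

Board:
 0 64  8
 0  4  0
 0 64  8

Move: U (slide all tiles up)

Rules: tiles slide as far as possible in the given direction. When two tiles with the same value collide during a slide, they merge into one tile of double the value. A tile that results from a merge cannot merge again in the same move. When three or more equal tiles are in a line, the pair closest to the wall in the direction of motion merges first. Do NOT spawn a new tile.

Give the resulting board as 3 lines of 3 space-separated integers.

Slide up:
col 0: [0, 0, 0] -> [0, 0, 0]
col 1: [64, 4, 64] -> [64, 4, 64]
col 2: [8, 0, 8] -> [16, 0, 0]

Answer:  0 64 16
 0  4  0
 0 64  0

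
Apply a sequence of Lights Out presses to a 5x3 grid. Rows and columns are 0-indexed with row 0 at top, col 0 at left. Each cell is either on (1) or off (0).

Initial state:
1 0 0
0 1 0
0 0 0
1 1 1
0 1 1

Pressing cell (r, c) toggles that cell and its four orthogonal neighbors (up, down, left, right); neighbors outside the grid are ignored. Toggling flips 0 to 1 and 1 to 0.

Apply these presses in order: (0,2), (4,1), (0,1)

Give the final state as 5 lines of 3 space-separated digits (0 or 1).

Answer: 0 0 0
0 0 1
0 0 0
1 0 1
1 0 0

Derivation:
After press 1 at (0,2):
1 1 1
0 1 1
0 0 0
1 1 1
0 1 1

After press 2 at (4,1):
1 1 1
0 1 1
0 0 0
1 0 1
1 0 0

After press 3 at (0,1):
0 0 0
0 0 1
0 0 0
1 0 1
1 0 0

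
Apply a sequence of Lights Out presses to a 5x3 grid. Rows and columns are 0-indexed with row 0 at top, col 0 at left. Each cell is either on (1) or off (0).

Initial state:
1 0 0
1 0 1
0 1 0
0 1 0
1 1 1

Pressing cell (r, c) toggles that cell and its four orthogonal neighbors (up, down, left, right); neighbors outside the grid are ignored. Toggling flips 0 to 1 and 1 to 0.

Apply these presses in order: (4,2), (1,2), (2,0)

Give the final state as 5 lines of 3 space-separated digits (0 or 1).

After press 1 at (4,2):
1 0 0
1 0 1
0 1 0
0 1 1
1 0 0

After press 2 at (1,2):
1 0 1
1 1 0
0 1 1
0 1 1
1 0 0

After press 3 at (2,0):
1 0 1
0 1 0
1 0 1
1 1 1
1 0 0

Answer: 1 0 1
0 1 0
1 0 1
1 1 1
1 0 0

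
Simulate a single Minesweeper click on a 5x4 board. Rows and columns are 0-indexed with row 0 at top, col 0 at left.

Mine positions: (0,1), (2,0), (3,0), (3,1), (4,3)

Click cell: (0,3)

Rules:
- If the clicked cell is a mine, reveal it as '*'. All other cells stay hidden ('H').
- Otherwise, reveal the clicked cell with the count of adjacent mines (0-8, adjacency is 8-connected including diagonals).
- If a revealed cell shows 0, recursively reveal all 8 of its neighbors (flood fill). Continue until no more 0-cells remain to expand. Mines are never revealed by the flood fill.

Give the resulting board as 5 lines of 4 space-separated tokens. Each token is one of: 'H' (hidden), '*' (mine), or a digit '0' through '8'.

H H 1 0
H H 1 0
H H 1 0
H H 2 1
H H H H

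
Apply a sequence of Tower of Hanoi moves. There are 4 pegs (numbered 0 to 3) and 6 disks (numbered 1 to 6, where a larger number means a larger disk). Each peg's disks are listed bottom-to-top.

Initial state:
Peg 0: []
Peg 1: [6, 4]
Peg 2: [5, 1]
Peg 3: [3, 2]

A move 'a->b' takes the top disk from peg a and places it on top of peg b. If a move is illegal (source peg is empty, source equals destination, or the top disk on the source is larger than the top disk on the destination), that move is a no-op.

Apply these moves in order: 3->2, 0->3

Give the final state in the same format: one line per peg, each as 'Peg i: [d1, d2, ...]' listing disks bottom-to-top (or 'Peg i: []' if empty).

After move 1 (3->2):
Peg 0: []
Peg 1: [6, 4]
Peg 2: [5, 1]
Peg 3: [3, 2]

After move 2 (0->3):
Peg 0: []
Peg 1: [6, 4]
Peg 2: [5, 1]
Peg 3: [3, 2]

Answer: Peg 0: []
Peg 1: [6, 4]
Peg 2: [5, 1]
Peg 3: [3, 2]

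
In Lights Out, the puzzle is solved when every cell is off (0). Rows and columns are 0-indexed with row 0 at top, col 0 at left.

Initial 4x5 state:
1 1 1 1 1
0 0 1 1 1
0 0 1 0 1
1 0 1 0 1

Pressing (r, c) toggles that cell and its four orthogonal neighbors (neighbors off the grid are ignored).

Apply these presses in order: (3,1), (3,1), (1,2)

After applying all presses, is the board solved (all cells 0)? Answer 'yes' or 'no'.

Answer: no

Derivation:
After press 1 at (3,1):
1 1 1 1 1
0 0 1 1 1
0 1 1 0 1
0 1 0 0 1

After press 2 at (3,1):
1 1 1 1 1
0 0 1 1 1
0 0 1 0 1
1 0 1 0 1

After press 3 at (1,2):
1 1 0 1 1
0 1 0 0 1
0 0 0 0 1
1 0 1 0 1

Lights still on: 10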